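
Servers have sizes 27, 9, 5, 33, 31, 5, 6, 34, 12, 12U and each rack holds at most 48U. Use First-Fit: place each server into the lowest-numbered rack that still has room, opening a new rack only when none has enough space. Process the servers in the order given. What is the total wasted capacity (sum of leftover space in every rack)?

rack 1: place 27U, 21U left
rack 1: place 9U, 12U left
rack 1: place 5U, 7U left
rack 2: place 33U, 15U left
rack 3: place 31U, 17U left
rack 1: place 5U, 2U left
rack 2: place 6U, 9U left
rack 4: place 34U, 14U left
rack 3: place 12U, 5U left
rack 4: place 12U, 2U left
4 racks × 48U = 192U; used 174U; unused 18U.

18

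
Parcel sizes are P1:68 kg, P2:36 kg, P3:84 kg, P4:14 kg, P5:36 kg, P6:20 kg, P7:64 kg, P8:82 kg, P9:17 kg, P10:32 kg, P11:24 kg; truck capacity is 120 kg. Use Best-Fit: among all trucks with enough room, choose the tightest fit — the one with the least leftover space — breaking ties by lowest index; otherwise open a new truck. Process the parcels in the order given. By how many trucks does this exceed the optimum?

1

Best-Fit: [68,36,14] [84,36] [20,64,17] [82,32] [24] → 5 trucks.
Total size 477 kg; any packing needs at least ⌈477/120⌉ = 4 trucks.
An optimal packing achieves that bound: [84,36] [82,36] [68,32,20] [64,24,17,14] → 4 trucks.
Excess: 5 − 4 = 1.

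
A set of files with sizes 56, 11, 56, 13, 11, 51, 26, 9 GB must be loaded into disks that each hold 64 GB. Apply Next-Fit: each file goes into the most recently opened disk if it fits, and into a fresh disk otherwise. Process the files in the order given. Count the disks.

disk 1: place 56 GB, 8 GB left
disk 2: place 11 GB, 53 GB left
disk 3: place 56 GB, 8 GB left
disk 4: place 13 GB, 51 GB left
disk 4: place 11 GB, 40 GB left
disk 5: place 51 GB, 13 GB left
disk 6: place 26 GB, 38 GB left
disk 6: place 9 GB, 29 GB left
Final disks: [56] [11] [56] [13,11] [51] [26,9].

6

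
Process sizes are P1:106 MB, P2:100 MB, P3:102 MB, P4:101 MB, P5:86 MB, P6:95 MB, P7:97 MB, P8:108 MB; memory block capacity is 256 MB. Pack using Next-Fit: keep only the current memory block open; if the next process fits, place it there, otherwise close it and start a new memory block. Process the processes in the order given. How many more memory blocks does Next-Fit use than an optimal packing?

0

Next-Fit: [106,100] [102,101] [86,95] [97,108] → 4 memory blocks.
Total size 795 MB; any packing needs at least ⌈795/256⌉ = 4 memory blocks.
So 4 is already optimal.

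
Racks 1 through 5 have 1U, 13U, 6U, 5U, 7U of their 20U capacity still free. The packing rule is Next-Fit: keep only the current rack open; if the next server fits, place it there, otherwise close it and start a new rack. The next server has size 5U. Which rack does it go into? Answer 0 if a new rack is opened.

5

Next-Fit only looks at rack 5, which has 7U free.
5U fits there.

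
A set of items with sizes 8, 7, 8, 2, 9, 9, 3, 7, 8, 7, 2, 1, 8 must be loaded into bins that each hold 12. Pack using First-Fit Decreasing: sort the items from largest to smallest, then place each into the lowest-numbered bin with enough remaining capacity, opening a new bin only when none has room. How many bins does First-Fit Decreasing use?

9 bins

Sorted descending: 9, 9, 8, 8, 8, 8, 7, 7, 7, 3, 2, 2, 1.
bin 1: place 9, 3 left
bin 2: place 9, 3 left
bin 3: place 8, 4 left
bin 4: place 8, 4 left
bin 5: place 8, 4 left
bin 6: place 8, 4 left
bin 7: place 7, 5 left
bin 8: place 7, 5 left
bin 9: place 7, 5 left
bin 1: place 3, 0 left
bin 2: place 2, 1 left
bin 3: place 2, 2 left
bin 2: place 1, 0 left
Final bins: [9,3] [9,2,1] [8,2] [8] [8] [8] [7] [7] [7].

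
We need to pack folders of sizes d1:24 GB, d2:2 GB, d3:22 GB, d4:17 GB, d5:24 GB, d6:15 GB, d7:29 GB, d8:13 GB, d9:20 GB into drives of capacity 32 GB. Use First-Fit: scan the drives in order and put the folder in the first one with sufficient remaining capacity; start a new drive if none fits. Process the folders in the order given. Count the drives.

d1 (24 GB) → drive 1 (remaining 8 GB)
d2 (2 GB) → drive 1 (remaining 6 GB)
d3 (22 GB) → drive 2 (remaining 10 GB)
d4 (17 GB) → drive 3 (remaining 15 GB)
d5 (24 GB) → drive 4 (remaining 8 GB)
d6 (15 GB) → drive 3 (remaining 0 GB)
d7 (29 GB) → drive 5 (remaining 3 GB)
d8 (13 GB) → drive 6 (remaining 19 GB)
d9 (20 GB) → drive 7 (remaining 12 GB)
Final drives: [24,2] [22] [17,15] [24] [29] [13] [20].

7 drives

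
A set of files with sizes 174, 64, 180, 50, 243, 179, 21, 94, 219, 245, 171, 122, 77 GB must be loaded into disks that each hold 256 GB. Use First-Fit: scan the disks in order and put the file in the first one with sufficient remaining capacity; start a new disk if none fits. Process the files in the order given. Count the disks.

8 disks

Put 174 GB in disk 1; 82 GB remain.
Put 64 GB in disk 1; 18 GB remain.
Put 180 GB in disk 2; 76 GB remain.
Put 50 GB in disk 2; 26 GB remain.
Put 243 GB in disk 3; 13 GB remain.
Put 179 GB in disk 4; 77 GB remain.
Put 21 GB in disk 2; 5 GB remain.
Put 94 GB in disk 5; 162 GB remain.
Put 219 GB in disk 6; 37 GB remain.
Put 245 GB in disk 7; 11 GB remain.
Put 171 GB in disk 8; 85 GB remain.
Put 122 GB in disk 5; 40 GB remain.
Put 77 GB in disk 4; 0 GB remain.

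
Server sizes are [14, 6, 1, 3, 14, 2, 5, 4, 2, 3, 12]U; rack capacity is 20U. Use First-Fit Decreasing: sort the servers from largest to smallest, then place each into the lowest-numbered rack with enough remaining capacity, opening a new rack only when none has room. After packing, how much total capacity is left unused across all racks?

Sorted descending: 14, 14, 12, 6, 5, 4, 3, 3, 2, 2, 1.
Put 14U in rack 1; 6U remain.
Put 14U in rack 2; 6U remain.
Put 12U in rack 3; 8U remain.
Put 6U in rack 1; 0U remain.
Put 5U in rack 2; 1U remain.
Put 4U in rack 3; 4U remain.
Put 3U in rack 3; 1U remain.
Put 3U in rack 4; 17U remain.
Put 2U in rack 4; 15U remain.
Put 2U in rack 4; 13U remain.
Put 1U in rack 2; 0U remain.
4 racks × 20U = 80U; used 66U; unused 14U.

14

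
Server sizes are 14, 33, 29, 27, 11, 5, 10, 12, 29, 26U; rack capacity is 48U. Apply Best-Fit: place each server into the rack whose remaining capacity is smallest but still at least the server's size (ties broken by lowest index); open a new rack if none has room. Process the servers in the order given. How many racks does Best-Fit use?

5

14U → rack 1 (remaining 34U)
33U → rack 1 (remaining 1U)
29U → rack 2 (remaining 19U)
27U → rack 3 (remaining 21U)
11U → rack 2 (remaining 8U)
5U → rack 2 (remaining 3U)
10U → rack 3 (remaining 11U)
12U → rack 4 (remaining 36U)
29U → rack 4 (remaining 7U)
26U → rack 5 (remaining 22U)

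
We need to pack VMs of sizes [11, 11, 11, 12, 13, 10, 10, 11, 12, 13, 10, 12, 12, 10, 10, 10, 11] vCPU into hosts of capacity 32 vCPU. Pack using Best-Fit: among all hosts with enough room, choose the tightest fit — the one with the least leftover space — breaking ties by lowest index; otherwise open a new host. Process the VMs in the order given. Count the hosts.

host 1: place 11 vCPU, 21 vCPU left
host 1: place 11 vCPU, 10 vCPU left
host 2: place 11 vCPU, 21 vCPU left
host 2: place 12 vCPU, 9 vCPU left
host 3: place 13 vCPU, 19 vCPU left
host 1: place 10 vCPU, 0 vCPU left
host 3: place 10 vCPU, 9 vCPU left
host 4: place 11 vCPU, 21 vCPU left
host 4: place 12 vCPU, 9 vCPU left
host 5: place 13 vCPU, 19 vCPU left
host 5: place 10 vCPU, 9 vCPU left
host 6: place 12 vCPU, 20 vCPU left
host 6: place 12 vCPU, 8 vCPU left
host 7: place 10 vCPU, 22 vCPU left
host 7: place 10 vCPU, 12 vCPU left
host 7: place 10 vCPU, 2 vCPU left
host 8: place 11 vCPU, 21 vCPU left

8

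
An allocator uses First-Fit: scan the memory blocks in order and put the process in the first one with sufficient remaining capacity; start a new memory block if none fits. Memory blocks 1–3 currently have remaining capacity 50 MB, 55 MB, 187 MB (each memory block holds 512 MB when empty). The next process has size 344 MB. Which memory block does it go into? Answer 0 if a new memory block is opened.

No memory block has ≥ 344 MB free, so a new memory block is opened.

0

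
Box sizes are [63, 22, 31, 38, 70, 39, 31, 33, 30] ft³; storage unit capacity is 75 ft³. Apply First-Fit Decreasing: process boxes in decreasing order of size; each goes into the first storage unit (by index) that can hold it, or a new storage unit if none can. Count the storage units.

Sorted descending: 70, 63, 39, 38, 33, 31, 31, 30, 22.
70 ft³ → storage unit 1 (remaining 5 ft³)
63 ft³ → storage unit 2 (remaining 12 ft³)
39 ft³ → storage unit 3 (remaining 36 ft³)
38 ft³ → storage unit 4 (remaining 37 ft³)
33 ft³ → storage unit 3 (remaining 3 ft³)
31 ft³ → storage unit 4 (remaining 6 ft³)
31 ft³ → storage unit 5 (remaining 44 ft³)
30 ft³ → storage unit 5 (remaining 14 ft³)
22 ft³ → storage unit 6 (remaining 53 ft³)
Final storage units: [70] [63] [39,33] [38,31] [31,30] [22].

6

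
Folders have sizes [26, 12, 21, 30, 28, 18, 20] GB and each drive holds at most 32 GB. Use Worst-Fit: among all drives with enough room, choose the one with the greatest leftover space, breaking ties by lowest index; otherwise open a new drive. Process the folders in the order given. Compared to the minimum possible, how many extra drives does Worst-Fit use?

Worst-Fit: [26] [12,18] [21] [30] [28] [20] → 6 drives.
6 folders exceed 16 GB (half the capacity), and no two of those can share a drive, so at least 6 drives are needed.
So 6 is already optimal.

0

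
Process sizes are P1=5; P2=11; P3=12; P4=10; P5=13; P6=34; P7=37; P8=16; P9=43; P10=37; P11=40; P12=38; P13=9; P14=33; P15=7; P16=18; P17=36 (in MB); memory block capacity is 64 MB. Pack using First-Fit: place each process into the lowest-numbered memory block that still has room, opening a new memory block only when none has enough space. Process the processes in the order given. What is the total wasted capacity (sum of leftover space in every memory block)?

Put P1 (5 MB) in memory block 1; 59 MB remain.
Put P2 (11 MB) in memory block 1; 48 MB remain.
Put P3 (12 MB) in memory block 1; 36 MB remain.
Put P4 (10 MB) in memory block 1; 26 MB remain.
Put P5 (13 MB) in memory block 1; 13 MB remain.
Put P6 (34 MB) in memory block 2; 30 MB remain.
Put P7 (37 MB) in memory block 3; 27 MB remain.
Put P8 (16 MB) in memory block 2; 14 MB remain.
Put P9 (43 MB) in memory block 4; 21 MB remain.
Put P10 (37 MB) in memory block 5; 27 MB remain.
Put P11 (40 MB) in memory block 6; 24 MB remain.
Put P12 (38 MB) in memory block 7; 26 MB remain.
Put P13 (9 MB) in memory block 1; 4 MB remain.
Put P14 (33 MB) in memory block 8; 31 MB remain.
Put P15 (7 MB) in memory block 2; 7 MB remain.
Put P16 (18 MB) in memory block 3; 9 MB remain.
Put P17 (36 MB) in memory block 9; 28 MB remain.
9 memory blocks × 64 MB = 576 MB; used 399 MB; unused 177 MB.

177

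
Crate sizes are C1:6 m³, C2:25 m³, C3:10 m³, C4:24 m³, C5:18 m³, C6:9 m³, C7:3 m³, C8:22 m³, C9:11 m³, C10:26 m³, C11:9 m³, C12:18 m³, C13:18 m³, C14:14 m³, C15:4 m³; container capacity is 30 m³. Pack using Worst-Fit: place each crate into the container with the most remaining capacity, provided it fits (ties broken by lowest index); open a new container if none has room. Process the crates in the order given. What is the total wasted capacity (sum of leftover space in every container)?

83

Put C1 (6 m³) in container 1; 24 m³ remain.
Put C2 (25 m³) in container 2; 5 m³ remain.
Put C3 (10 m³) in container 1; 14 m³ remain.
Put C4 (24 m³) in container 3; 6 m³ remain.
Put C5 (18 m³) in container 4; 12 m³ remain.
Put C6 (9 m³) in container 1; 5 m³ remain.
Put C7 (3 m³) in container 4; 9 m³ remain.
Put C8 (22 m³) in container 5; 8 m³ remain.
Put C9 (11 m³) in container 6; 19 m³ remain.
Put C10 (26 m³) in container 7; 4 m³ remain.
Put C11 (9 m³) in container 6; 10 m³ remain.
Put C12 (18 m³) in container 8; 12 m³ remain.
Put C13 (18 m³) in container 9; 12 m³ remain.
Put C14 (14 m³) in container 10; 16 m³ remain.
Put C15 (4 m³) in container 10; 12 m³ remain.
10 containers × 30 m³ = 300 m³; used 217 m³; unused 83 m³.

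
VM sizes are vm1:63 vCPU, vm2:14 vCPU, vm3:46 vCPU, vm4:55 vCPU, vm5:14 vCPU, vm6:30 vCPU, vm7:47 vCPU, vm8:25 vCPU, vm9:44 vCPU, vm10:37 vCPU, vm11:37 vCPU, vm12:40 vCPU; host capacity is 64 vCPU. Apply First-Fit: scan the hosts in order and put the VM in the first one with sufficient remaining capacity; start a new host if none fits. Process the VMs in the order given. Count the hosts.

9

Put vm1 (63 vCPU) in host 1; 1 vCPU remain.
Put vm2 (14 vCPU) in host 2; 50 vCPU remain.
Put vm3 (46 vCPU) in host 2; 4 vCPU remain.
Put vm4 (55 vCPU) in host 3; 9 vCPU remain.
Put vm5 (14 vCPU) in host 4; 50 vCPU remain.
Put vm6 (30 vCPU) in host 4; 20 vCPU remain.
Put vm7 (47 vCPU) in host 5; 17 vCPU remain.
Put vm8 (25 vCPU) in host 6; 39 vCPU remain.
Put vm9 (44 vCPU) in host 7; 20 vCPU remain.
Put vm10 (37 vCPU) in host 6; 2 vCPU remain.
Put vm11 (37 vCPU) in host 8; 27 vCPU remain.
Put vm12 (40 vCPU) in host 9; 24 vCPU remain.
Final hosts: [63] [14,46] [55] [14,30] [47] [25,37] [44] [37] [40].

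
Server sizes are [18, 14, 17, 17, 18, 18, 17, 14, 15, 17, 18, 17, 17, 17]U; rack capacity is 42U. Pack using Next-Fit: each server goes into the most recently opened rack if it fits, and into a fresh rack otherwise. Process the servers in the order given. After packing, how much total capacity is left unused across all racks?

rack 1: place 18U, 24U left
rack 1: place 14U, 10U left
rack 2: place 17U, 25U left
rack 2: place 17U, 8U left
rack 3: place 18U, 24U left
rack 3: place 18U, 6U left
rack 4: place 17U, 25U left
rack 4: place 14U, 11U left
rack 5: place 15U, 27U left
rack 5: place 17U, 10U left
rack 6: place 18U, 24U left
rack 6: place 17U, 7U left
rack 7: place 17U, 25U left
rack 7: place 17U, 8U left
7 racks × 42U = 294U; used 234U; unused 60U.

60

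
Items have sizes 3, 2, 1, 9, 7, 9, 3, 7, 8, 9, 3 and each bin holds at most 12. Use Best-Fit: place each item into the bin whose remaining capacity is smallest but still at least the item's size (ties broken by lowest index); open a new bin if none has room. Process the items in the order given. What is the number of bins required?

7

3 → bin 1 (remaining 9)
2 → bin 1 (remaining 7)
1 → bin 1 (remaining 6)
9 → bin 2 (remaining 3)
7 → bin 3 (remaining 5)
9 → bin 4 (remaining 3)
3 → bin 2 (remaining 0)
7 → bin 5 (remaining 5)
8 → bin 6 (remaining 4)
9 → bin 7 (remaining 3)
3 → bin 4 (remaining 0)
Final bins: [3,2,1] [9,3] [7] [9,3] [7] [8] [9].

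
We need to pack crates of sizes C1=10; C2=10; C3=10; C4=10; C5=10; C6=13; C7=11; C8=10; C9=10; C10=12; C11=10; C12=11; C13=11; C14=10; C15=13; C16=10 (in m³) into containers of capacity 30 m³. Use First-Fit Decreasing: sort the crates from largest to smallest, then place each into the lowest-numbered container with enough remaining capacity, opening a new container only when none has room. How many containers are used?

Sorted descending: 13, 13, 12, 11, 11, 11, 10, 10, 10, 10, 10, 10, 10, 10, 10, 10.
container 1: place 13 m³, 17 m³ left
container 1: place 13 m³, 4 m³ left
container 2: place 12 m³, 18 m³ left
container 2: place 11 m³, 7 m³ left
container 3: place 11 m³, 19 m³ left
container 3: place 11 m³, 8 m³ left
container 4: place 10 m³, 20 m³ left
container 4: place 10 m³, 10 m³ left
container 4: place 10 m³, 0 m³ left
container 5: place 10 m³, 20 m³ left
container 5: place 10 m³, 10 m³ left
container 5: place 10 m³, 0 m³ left
container 6: place 10 m³, 20 m³ left
container 6: place 10 m³, 10 m³ left
container 6: place 10 m³, 0 m³ left
container 7: place 10 m³, 20 m³ left
Final containers: [13,13] [12,11] [11,11] [10,10,10] [10,10,10] [10,10,10] [10].

7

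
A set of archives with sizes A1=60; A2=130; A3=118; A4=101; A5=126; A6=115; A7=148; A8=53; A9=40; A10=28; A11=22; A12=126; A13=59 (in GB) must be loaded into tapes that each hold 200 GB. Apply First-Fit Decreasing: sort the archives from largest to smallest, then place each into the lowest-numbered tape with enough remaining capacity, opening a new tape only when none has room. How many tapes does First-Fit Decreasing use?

Sorted descending: 148, 130, 126, 126, 118, 115, 101, 60, 59, 53, 40, 28, 22.
Put 148 GB in tape 1; 52 GB remain.
Put 130 GB in tape 2; 70 GB remain.
Put 126 GB in tape 3; 74 GB remain.
Put 126 GB in tape 4; 74 GB remain.
Put 118 GB in tape 5; 82 GB remain.
Put 115 GB in tape 6; 85 GB remain.
Put 101 GB in tape 7; 99 GB remain.
Put 60 GB in tape 2; 10 GB remain.
Put 59 GB in tape 3; 15 GB remain.
Put 53 GB in tape 4; 21 GB remain.
Put 40 GB in tape 1; 12 GB remain.
Put 28 GB in tape 5; 54 GB remain.
Put 22 GB in tape 5; 32 GB remain.
Final tapes: [148,40] [130,60] [126,59] [126,53] [118,28,22] [115] [101].

7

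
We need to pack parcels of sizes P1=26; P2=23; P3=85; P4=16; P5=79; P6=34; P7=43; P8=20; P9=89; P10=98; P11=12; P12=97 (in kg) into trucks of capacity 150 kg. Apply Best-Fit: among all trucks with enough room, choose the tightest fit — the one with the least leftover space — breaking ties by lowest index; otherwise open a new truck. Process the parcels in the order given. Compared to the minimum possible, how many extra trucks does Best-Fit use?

0

Best-Fit: [26,23,85,16] [79,34,20,12] [43,89] [98] [97] → 5 trucks.
Total size 622 kg; any packing needs at least ⌈622/150⌉ = 5 trucks.
So 5 is already optimal.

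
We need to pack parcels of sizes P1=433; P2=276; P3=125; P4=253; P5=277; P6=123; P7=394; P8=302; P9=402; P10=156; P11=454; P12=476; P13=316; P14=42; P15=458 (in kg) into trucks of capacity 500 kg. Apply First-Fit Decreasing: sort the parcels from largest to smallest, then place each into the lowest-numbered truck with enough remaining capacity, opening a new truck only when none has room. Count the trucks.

11

Sorted descending: 476, 458, 454, 433, 402, 394, 316, 302, 277, 276, 253, 156, 125, 123, 42.
truck 1: place 476 kg, 24 kg left
truck 2: place 458 kg, 42 kg left
truck 3: place 454 kg, 46 kg left
truck 4: place 433 kg, 67 kg left
truck 5: place 402 kg, 98 kg left
truck 6: place 394 kg, 106 kg left
truck 7: place 316 kg, 184 kg left
truck 8: place 302 kg, 198 kg left
truck 9: place 277 kg, 223 kg left
truck 10: place 276 kg, 224 kg left
truck 11: place 253 kg, 247 kg left
truck 7: place 156 kg, 28 kg left
truck 8: place 125 kg, 73 kg left
truck 9: place 123 kg, 100 kg left
truck 2: place 42 kg, 0 kg left
Final trucks: [476] [458,42] [454] [433] [402] [394] [316,156] [302,125] [277,123] [276] [253].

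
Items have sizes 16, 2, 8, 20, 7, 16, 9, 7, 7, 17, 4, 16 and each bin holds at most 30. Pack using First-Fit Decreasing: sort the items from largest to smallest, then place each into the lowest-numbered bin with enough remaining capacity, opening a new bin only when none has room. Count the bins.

5

Sorted descending: 20, 17, 16, 16, 16, 9, 8, 7, 7, 7, 4, 2.
Put 20 in bin 1; 10 remain.
Put 17 in bin 2; 13 remain.
Put 16 in bin 3; 14 remain.
Put 16 in bin 4; 14 remain.
Put 16 in bin 5; 14 remain.
Put 9 in bin 1; 1 remain.
Put 8 in bin 2; 5 remain.
Put 7 in bin 3; 7 remain.
Put 7 in bin 3; 0 remain.
Put 7 in bin 4; 7 remain.
Put 4 in bin 2; 1 remain.
Put 2 in bin 4; 5 remain.
Final bins: [20,9] [17,8,4] [16,7,7] [16,7,2] [16].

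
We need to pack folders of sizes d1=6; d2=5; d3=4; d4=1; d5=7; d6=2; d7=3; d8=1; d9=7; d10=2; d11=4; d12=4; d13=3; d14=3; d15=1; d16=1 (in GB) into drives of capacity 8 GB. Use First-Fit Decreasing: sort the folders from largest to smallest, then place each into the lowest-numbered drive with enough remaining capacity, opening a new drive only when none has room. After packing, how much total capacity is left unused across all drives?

2

Sorted descending: 7, 7, 6, 5, 4, 4, 4, 3, 3, 3, 2, 2, 1, 1, 1, 1.
7 GB → drive 1 (remaining 1 GB)
7 GB → drive 2 (remaining 1 GB)
6 GB → drive 3 (remaining 2 GB)
5 GB → drive 4 (remaining 3 GB)
4 GB → drive 5 (remaining 4 GB)
4 GB → drive 5 (remaining 0 GB)
4 GB → drive 6 (remaining 4 GB)
3 GB → drive 4 (remaining 0 GB)
3 GB → drive 6 (remaining 1 GB)
3 GB → drive 7 (remaining 5 GB)
2 GB → drive 3 (remaining 0 GB)
2 GB → drive 7 (remaining 3 GB)
1 GB → drive 1 (remaining 0 GB)
1 GB → drive 2 (remaining 0 GB)
1 GB → drive 6 (remaining 0 GB)
1 GB → drive 7 (remaining 2 GB)
7 drives × 8 GB = 56 GB; used 54 GB; unused 2 GB.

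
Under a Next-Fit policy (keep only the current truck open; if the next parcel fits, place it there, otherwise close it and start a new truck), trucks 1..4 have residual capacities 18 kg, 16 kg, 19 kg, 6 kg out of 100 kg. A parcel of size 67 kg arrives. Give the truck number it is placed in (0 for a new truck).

Next-Fit only looks at truck 4, which has 6 kg free.
67 kg does not fit, so a new truck is opened.

0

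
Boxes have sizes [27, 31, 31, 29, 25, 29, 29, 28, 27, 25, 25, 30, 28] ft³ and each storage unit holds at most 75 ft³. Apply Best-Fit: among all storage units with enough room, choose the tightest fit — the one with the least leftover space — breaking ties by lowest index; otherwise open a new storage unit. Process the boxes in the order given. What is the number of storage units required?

27 ft³ → storage unit 1 (remaining 48 ft³)
31 ft³ → storage unit 1 (remaining 17 ft³)
31 ft³ → storage unit 2 (remaining 44 ft³)
29 ft³ → storage unit 2 (remaining 15 ft³)
25 ft³ → storage unit 3 (remaining 50 ft³)
29 ft³ → storage unit 3 (remaining 21 ft³)
29 ft³ → storage unit 4 (remaining 46 ft³)
28 ft³ → storage unit 4 (remaining 18 ft³)
27 ft³ → storage unit 5 (remaining 48 ft³)
25 ft³ → storage unit 5 (remaining 23 ft³)
25 ft³ → storage unit 6 (remaining 50 ft³)
30 ft³ → storage unit 6 (remaining 20 ft³)
28 ft³ → storage unit 7 (remaining 47 ft³)
Final storage units: [27,31] [31,29] [25,29] [29,28] [27,25] [25,30] [28].

7 storage units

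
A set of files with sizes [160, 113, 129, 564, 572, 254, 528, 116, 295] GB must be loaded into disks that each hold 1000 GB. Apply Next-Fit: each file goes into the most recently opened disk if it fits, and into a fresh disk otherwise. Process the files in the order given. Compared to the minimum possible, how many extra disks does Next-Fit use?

0

Next-Fit: [160,113,129,564] [572,254] [528,116,295] → 3 disks.
Total size 2731 GB; any packing needs at least ⌈2731/1000⌉ = 3 disks.
So 3 is already optimal.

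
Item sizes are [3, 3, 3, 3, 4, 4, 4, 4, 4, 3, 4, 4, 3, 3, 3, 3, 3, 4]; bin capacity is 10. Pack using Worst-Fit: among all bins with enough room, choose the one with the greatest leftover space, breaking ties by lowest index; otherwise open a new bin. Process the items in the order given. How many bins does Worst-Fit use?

Put 3 in bin 1; 7 remain.
Put 3 in bin 1; 4 remain.
Put 3 in bin 1; 1 remain.
Put 3 in bin 2; 7 remain.
Put 4 in bin 2; 3 remain.
Put 4 in bin 3; 6 remain.
Put 4 in bin 3; 2 remain.
Put 4 in bin 4; 6 remain.
Put 4 in bin 4; 2 remain.
Put 3 in bin 2; 0 remain.
Put 4 in bin 5; 6 remain.
Put 4 in bin 5; 2 remain.
Put 3 in bin 6; 7 remain.
Put 3 in bin 6; 4 remain.
Put 3 in bin 6; 1 remain.
Put 3 in bin 7; 7 remain.
Put 3 in bin 7; 4 remain.
Put 4 in bin 7; 0 remain.
Final bins: [3,3,3] [3,4,3] [4,4] [4,4] [4,4] [3,3,3] [3,3,4].

7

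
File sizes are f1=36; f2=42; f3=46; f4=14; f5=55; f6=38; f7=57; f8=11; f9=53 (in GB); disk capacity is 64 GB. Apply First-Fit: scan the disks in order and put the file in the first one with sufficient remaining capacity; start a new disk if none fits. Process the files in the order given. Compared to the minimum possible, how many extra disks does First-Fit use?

First-Fit: [36,14,11] [42] [46] [55] [38] [57] [53] → 7 disks.
7 files exceed 32 GB (half the capacity), and no two of those can share a disk, so at least 7 disks are needed.
So 7 is already optimal.

0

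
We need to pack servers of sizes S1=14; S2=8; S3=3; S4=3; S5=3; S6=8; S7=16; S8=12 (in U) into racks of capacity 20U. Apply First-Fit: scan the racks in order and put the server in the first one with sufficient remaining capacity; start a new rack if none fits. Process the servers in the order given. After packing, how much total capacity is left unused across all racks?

rack 1: place S1 (14U), 6U left
rack 2: place S2 (8U), 12U left
rack 1: place S3 (3U), 3U left
rack 1: place S4 (3U), 0U left
rack 2: place S5 (3U), 9U left
rack 2: place S6 (8U), 1U left
rack 3: place S7 (16U), 4U left
rack 4: place S8 (12U), 8U left
4 racks × 20U = 80U; used 67U; unused 13U.

13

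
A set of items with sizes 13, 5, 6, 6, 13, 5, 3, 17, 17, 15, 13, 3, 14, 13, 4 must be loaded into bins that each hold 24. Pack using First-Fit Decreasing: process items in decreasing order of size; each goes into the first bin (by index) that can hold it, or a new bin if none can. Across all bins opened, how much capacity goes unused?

Sorted descending: 17, 17, 15, 14, 13, 13, 13, 13, 6, 6, 5, 5, 4, 3, 3.
Put 17 in bin 1; 7 remain.
Put 17 in bin 2; 7 remain.
Put 15 in bin 3; 9 remain.
Put 14 in bin 4; 10 remain.
Put 13 in bin 5; 11 remain.
Put 13 in bin 6; 11 remain.
Put 13 in bin 7; 11 remain.
Put 13 in bin 8; 11 remain.
Put 6 in bin 1; 1 remain.
Put 6 in bin 2; 1 remain.
Put 5 in bin 3; 4 remain.
Put 5 in bin 4; 5 remain.
Put 4 in bin 3; 0 remain.
Put 3 in bin 4; 2 remain.
Put 3 in bin 5; 8 remain.
8 bins × 24 = 192; used 147; unused 45.

45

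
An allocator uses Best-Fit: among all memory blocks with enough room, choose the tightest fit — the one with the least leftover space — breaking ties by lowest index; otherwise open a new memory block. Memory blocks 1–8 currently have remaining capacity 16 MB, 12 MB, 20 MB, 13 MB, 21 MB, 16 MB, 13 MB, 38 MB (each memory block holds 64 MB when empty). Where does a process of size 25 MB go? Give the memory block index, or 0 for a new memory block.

8

Memory blocks with room: memory block 8 (38 MB).
Tightest fit is memory block 8 with 38 MB free.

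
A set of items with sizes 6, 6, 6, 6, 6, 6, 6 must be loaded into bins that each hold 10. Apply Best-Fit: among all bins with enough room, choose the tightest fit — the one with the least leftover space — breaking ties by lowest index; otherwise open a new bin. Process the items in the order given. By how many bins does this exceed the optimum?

0

Best-Fit: [6] [6] [6] [6] [6] [6] [6] → 7 bins.
7 items exceed 5 (half the capacity), and no two of those can share a bin, so at least 7 bins are needed.
So 7 is already optimal.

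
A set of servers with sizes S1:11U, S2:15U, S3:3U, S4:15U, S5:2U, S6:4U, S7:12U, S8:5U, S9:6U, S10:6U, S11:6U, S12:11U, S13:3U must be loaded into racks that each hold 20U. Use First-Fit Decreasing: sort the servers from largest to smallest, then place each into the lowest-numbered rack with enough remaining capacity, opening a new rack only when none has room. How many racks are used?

Sorted descending: 15, 15, 12, 11, 11, 6, 6, 6, 5, 4, 3, 3, 2.
rack 1: place 15U, 5U left
rack 2: place 15U, 5U left
rack 3: place 12U, 8U left
rack 4: place 11U, 9U left
rack 5: place 11U, 9U left
rack 3: place 6U, 2U left
rack 4: place 6U, 3U left
rack 5: place 6U, 3U left
rack 1: place 5U, 0U left
rack 2: place 4U, 1U left
rack 4: place 3U, 0U left
rack 5: place 3U, 0U left
rack 3: place 2U, 0U left

5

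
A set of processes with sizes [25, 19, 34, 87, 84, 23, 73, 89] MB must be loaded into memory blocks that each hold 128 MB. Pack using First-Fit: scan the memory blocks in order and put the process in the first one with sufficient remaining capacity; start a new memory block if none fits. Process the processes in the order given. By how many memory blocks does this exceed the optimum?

First-Fit: [25,19,34,23] [87] [84] [73] [89] → 5 memory blocks.
Total size 434 MB; any packing needs at least ⌈434/128⌉ = 4 memory blocks.
An optimal packing achieves that bound: [89,34] [87,25] [84,23,19] [73] → 4 memory blocks.
Excess: 5 − 4 = 1.

1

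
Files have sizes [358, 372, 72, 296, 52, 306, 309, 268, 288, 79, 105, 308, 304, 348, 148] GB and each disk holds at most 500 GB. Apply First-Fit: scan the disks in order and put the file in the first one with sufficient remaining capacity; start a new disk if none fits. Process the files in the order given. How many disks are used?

10

358 GB → disk 1 (remaining 142 GB)
372 GB → disk 2 (remaining 128 GB)
72 GB → disk 1 (remaining 70 GB)
296 GB → disk 3 (remaining 204 GB)
52 GB → disk 1 (remaining 18 GB)
306 GB → disk 4 (remaining 194 GB)
309 GB → disk 5 (remaining 191 GB)
268 GB → disk 6 (remaining 232 GB)
288 GB → disk 7 (remaining 212 GB)
79 GB → disk 2 (remaining 49 GB)
105 GB → disk 3 (remaining 99 GB)
308 GB → disk 8 (remaining 192 GB)
304 GB → disk 9 (remaining 196 GB)
348 GB → disk 10 (remaining 152 GB)
148 GB → disk 4 (remaining 46 GB)
Final disks: [358,72,52] [372,79] [296,105] [306,148] [309] [268] [288] [308] [304] [348].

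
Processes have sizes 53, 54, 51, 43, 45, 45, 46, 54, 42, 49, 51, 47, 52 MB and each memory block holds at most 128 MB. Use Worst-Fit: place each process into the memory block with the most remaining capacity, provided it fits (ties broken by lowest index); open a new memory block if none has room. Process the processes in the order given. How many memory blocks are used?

memory block 1: place 53 MB, 75 MB left
memory block 1: place 54 MB, 21 MB left
memory block 2: place 51 MB, 77 MB left
memory block 2: place 43 MB, 34 MB left
memory block 3: place 45 MB, 83 MB left
memory block 3: place 45 MB, 38 MB left
memory block 4: place 46 MB, 82 MB left
memory block 4: place 54 MB, 28 MB left
memory block 5: place 42 MB, 86 MB left
memory block 5: place 49 MB, 37 MB left
memory block 6: place 51 MB, 77 MB left
memory block 6: place 47 MB, 30 MB left
memory block 7: place 52 MB, 76 MB left

7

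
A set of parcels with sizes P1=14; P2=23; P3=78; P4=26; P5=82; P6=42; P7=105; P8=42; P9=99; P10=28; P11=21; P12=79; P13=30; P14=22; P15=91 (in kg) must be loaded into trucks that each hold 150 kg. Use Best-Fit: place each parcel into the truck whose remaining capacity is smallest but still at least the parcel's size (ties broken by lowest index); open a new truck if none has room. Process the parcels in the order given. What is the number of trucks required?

P1 (14 kg) → truck 1 (remaining 136 kg)
P2 (23 kg) → truck 1 (remaining 113 kg)
P3 (78 kg) → truck 1 (remaining 35 kg)
P4 (26 kg) → truck 1 (remaining 9 kg)
P5 (82 kg) → truck 2 (remaining 68 kg)
P6 (42 kg) → truck 2 (remaining 26 kg)
P7 (105 kg) → truck 3 (remaining 45 kg)
P8 (42 kg) → truck 3 (remaining 3 kg)
P9 (99 kg) → truck 4 (remaining 51 kg)
P10 (28 kg) → truck 4 (remaining 23 kg)
P11 (21 kg) → truck 4 (remaining 2 kg)
P12 (79 kg) → truck 5 (remaining 71 kg)
P13 (30 kg) → truck 5 (remaining 41 kg)
P14 (22 kg) → truck 2 (remaining 4 kg)
P15 (91 kg) → truck 6 (remaining 59 kg)

6 trucks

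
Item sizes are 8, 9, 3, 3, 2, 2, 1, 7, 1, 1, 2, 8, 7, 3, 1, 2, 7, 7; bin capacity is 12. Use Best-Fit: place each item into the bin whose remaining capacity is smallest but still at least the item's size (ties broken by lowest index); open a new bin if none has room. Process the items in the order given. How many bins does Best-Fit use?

bin 1: place 8, 4 left
bin 2: place 9, 3 left
bin 2: place 3, 0 left
bin 1: place 3, 1 left
bin 3: place 2, 10 left
bin 3: place 2, 8 left
bin 1: place 1, 0 left
bin 3: place 7, 1 left
bin 3: place 1, 0 left
bin 4: place 1, 11 left
bin 4: place 2, 9 left
bin 4: place 8, 1 left
bin 5: place 7, 5 left
bin 5: place 3, 2 left
bin 4: place 1, 0 left
bin 5: place 2, 0 left
bin 6: place 7, 5 left
bin 7: place 7, 5 left
Final bins: [8,3,1] [9,3] [2,2,7,1] [1,2,8,1] [7,3,2] [7] [7].

7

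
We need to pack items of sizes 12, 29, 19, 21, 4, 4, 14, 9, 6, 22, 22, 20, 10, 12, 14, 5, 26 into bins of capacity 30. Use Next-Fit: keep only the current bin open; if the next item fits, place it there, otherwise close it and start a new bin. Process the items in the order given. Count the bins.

11

bin 1: place 12, 18 left
bin 2: place 29, 1 left
bin 3: place 19, 11 left
bin 4: place 21, 9 left
bin 4: place 4, 5 left
bin 4: place 4, 1 left
bin 5: place 14, 16 left
bin 5: place 9, 7 left
bin 5: place 6, 1 left
bin 6: place 22, 8 left
bin 7: place 22, 8 left
bin 8: place 20, 10 left
bin 8: place 10, 0 left
bin 9: place 12, 18 left
bin 9: place 14, 4 left
bin 10: place 5, 25 left
bin 11: place 26, 4 left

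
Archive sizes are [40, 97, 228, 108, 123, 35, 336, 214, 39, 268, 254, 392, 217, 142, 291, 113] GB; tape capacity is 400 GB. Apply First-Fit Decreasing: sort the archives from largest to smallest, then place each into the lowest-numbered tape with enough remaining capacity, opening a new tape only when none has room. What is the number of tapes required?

8 tapes

Sorted descending: 392, 336, 291, 268, 254, 228, 217, 214, 142, 123, 113, 108, 97, 40, 39, 35.
Put 392 GB in tape 1; 8 GB remain.
Put 336 GB in tape 2; 64 GB remain.
Put 291 GB in tape 3; 109 GB remain.
Put 268 GB in tape 4; 132 GB remain.
Put 254 GB in tape 5; 146 GB remain.
Put 228 GB in tape 6; 172 GB remain.
Put 217 GB in tape 7; 183 GB remain.
Put 214 GB in tape 8; 186 GB remain.
Put 142 GB in tape 5; 4 GB remain.
Put 123 GB in tape 4; 9 GB remain.
Put 113 GB in tape 6; 59 GB remain.
Put 108 GB in tape 3; 1 GB remain.
Put 97 GB in tape 7; 86 GB remain.
Put 40 GB in tape 2; 24 GB remain.
Put 39 GB in tape 6; 20 GB remain.
Put 35 GB in tape 7; 51 GB remain.
Final tapes: [392] [336,40] [291,108] [268,123] [254,142] [228,113,39] [217,97,35] [214].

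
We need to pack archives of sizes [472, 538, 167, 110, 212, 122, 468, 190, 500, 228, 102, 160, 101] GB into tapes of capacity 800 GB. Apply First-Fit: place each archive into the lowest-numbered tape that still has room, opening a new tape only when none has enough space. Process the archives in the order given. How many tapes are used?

472 GB → tape 1 (remaining 328 GB)
538 GB → tape 2 (remaining 262 GB)
167 GB → tape 1 (remaining 161 GB)
110 GB → tape 1 (remaining 51 GB)
212 GB → tape 2 (remaining 50 GB)
122 GB → tape 3 (remaining 678 GB)
468 GB → tape 3 (remaining 210 GB)
190 GB → tape 3 (remaining 20 GB)
500 GB → tape 4 (remaining 300 GB)
228 GB → tape 4 (remaining 72 GB)
102 GB → tape 5 (remaining 698 GB)
160 GB → tape 5 (remaining 538 GB)
101 GB → tape 5 (remaining 437 GB)
Final tapes: [472,167,110] [538,212] [122,468,190] [500,228] [102,160,101].

5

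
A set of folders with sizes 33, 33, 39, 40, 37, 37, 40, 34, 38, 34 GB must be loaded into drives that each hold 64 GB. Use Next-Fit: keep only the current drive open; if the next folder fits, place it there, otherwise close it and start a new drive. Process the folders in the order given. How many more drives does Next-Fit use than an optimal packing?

Next-Fit: [33] [33] [39] [40] [37] [37] [40] [34] [38] [34] → 10 drives.
10 folders exceed 32 GB (half the capacity), and no two of those can share a drive, so at least 10 drives are needed.
So 10 is already optimal.

0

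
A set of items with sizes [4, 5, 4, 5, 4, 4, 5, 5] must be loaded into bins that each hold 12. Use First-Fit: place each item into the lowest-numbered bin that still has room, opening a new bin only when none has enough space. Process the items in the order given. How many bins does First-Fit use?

4

4 → bin 1 (remaining 8)
5 → bin 1 (remaining 3)
4 → bin 2 (remaining 8)
5 → bin 2 (remaining 3)
4 → bin 3 (remaining 8)
4 → bin 3 (remaining 4)
5 → bin 4 (remaining 7)
5 → bin 4 (remaining 2)
Final bins: [4,5] [4,5] [4,4] [5,5].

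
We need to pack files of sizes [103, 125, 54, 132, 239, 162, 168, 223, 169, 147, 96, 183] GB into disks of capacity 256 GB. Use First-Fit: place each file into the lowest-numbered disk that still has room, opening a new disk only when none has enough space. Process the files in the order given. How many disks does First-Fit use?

9

disk 1: place 103 GB, 153 GB left
disk 1: place 125 GB, 28 GB left
disk 2: place 54 GB, 202 GB left
disk 2: place 132 GB, 70 GB left
disk 3: place 239 GB, 17 GB left
disk 4: place 162 GB, 94 GB left
disk 5: place 168 GB, 88 GB left
disk 6: place 223 GB, 33 GB left
disk 7: place 169 GB, 87 GB left
disk 8: place 147 GB, 109 GB left
disk 8: place 96 GB, 13 GB left
disk 9: place 183 GB, 73 GB left
Final disks: [103,125] [54,132] [239] [162] [168] [223] [169] [147,96] [183].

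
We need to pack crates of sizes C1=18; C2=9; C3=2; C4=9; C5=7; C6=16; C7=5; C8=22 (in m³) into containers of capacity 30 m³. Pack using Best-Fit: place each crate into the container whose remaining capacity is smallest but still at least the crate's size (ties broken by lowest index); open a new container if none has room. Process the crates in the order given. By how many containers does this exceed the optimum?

1

Best-Fit: [18,9,2] [9,7,5] [16] [22] → 4 containers.
Total size 88 m³; any packing needs at least ⌈88/30⌉ = 3 containers.
An optimal packing achieves that bound: [22,7] [18,9,2] [16,9,5] → 3 containers.
Excess: 4 − 3 = 1.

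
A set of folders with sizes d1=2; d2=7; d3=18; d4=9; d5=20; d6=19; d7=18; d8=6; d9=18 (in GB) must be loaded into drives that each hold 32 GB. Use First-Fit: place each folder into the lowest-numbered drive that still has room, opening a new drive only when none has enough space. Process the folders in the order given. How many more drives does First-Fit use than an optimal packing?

First-Fit: [2,7,18] [9,20] [19,6] [18] [18] → 5 drives.
5 folders exceed 16 GB (half the capacity), and no two of those can share a drive, so at least 5 drives are needed.
So 5 is already optimal.

0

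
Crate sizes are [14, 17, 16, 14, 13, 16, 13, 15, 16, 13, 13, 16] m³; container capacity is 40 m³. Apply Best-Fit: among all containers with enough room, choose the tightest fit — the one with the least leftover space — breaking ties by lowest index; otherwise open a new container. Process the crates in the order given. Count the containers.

6 containers

14 m³ → container 1 (remaining 26 m³)
17 m³ → container 1 (remaining 9 m³)
16 m³ → container 2 (remaining 24 m³)
14 m³ → container 2 (remaining 10 m³)
13 m³ → container 3 (remaining 27 m³)
16 m³ → container 3 (remaining 11 m³)
13 m³ → container 4 (remaining 27 m³)
15 m³ → container 4 (remaining 12 m³)
16 m³ → container 5 (remaining 24 m³)
13 m³ → container 5 (remaining 11 m³)
13 m³ → container 6 (remaining 27 m³)
16 m³ → container 6 (remaining 11 m³)
Final containers: [14,17] [16,14] [13,16] [13,15] [16,13] [13,16].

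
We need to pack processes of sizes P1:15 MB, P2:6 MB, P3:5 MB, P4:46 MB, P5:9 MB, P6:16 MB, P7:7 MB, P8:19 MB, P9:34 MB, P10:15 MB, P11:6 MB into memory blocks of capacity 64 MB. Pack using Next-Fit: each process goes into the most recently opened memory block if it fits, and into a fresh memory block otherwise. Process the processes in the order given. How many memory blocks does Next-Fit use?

Put P1 (15 MB) in memory block 1; 49 MB remain.
Put P2 (6 MB) in memory block 1; 43 MB remain.
Put P3 (5 MB) in memory block 1; 38 MB remain.
Put P4 (46 MB) in memory block 2; 18 MB remain.
Put P5 (9 MB) in memory block 2; 9 MB remain.
Put P6 (16 MB) in memory block 3; 48 MB remain.
Put P7 (7 MB) in memory block 3; 41 MB remain.
Put P8 (19 MB) in memory block 3; 22 MB remain.
Put P9 (34 MB) in memory block 4; 30 MB remain.
Put P10 (15 MB) in memory block 4; 15 MB remain.
Put P11 (6 MB) in memory block 4; 9 MB remain.
Final memory blocks: [15,6,5] [46,9] [16,7,19] [34,15,6].

4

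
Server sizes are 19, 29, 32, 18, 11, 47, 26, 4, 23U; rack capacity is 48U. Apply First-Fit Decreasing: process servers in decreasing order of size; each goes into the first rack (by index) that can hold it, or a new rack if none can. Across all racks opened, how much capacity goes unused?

31

Sorted descending: 47, 32, 29, 26, 23, 19, 18, 11, 4.
Put 47U in rack 1; 1U remain.
Put 32U in rack 2; 16U remain.
Put 29U in rack 3; 19U remain.
Put 26U in rack 4; 22U remain.
Put 23U in rack 5; 25U remain.
Put 19U in rack 3; 0U remain.
Put 18U in rack 4; 4U remain.
Put 11U in rack 2; 5U remain.
Put 4U in rack 2; 1U remain.
5 racks × 48U = 240U; used 209U; unused 31U.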